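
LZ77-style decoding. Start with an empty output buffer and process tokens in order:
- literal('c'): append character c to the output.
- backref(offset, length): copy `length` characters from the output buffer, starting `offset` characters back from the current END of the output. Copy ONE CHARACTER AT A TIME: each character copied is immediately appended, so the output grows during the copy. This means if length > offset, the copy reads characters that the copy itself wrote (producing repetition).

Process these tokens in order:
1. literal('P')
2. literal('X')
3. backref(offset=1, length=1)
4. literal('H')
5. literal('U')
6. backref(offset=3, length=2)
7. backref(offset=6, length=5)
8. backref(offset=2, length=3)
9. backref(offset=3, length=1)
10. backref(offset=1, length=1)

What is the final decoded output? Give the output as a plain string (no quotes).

Token 1: literal('P'). Output: "P"
Token 2: literal('X'). Output: "PX"
Token 3: backref(off=1, len=1). Copied 'X' from pos 1. Output: "PXX"
Token 4: literal('H'). Output: "PXXH"
Token 5: literal('U'). Output: "PXXHU"
Token 6: backref(off=3, len=2). Copied 'XH' from pos 2. Output: "PXXHUXH"
Token 7: backref(off=6, len=5). Copied 'XXHUX' from pos 1. Output: "PXXHUXHXXHUX"
Token 8: backref(off=2, len=3) (overlapping!). Copied 'UXU' from pos 10. Output: "PXXHUXHXXHUXUXU"
Token 9: backref(off=3, len=1). Copied 'U' from pos 12. Output: "PXXHUXHXXHUXUXUU"
Token 10: backref(off=1, len=1). Copied 'U' from pos 15. Output: "PXXHUXHXXHUXUXUUU"

Answer: PXXHUXHXXHUXUXUUU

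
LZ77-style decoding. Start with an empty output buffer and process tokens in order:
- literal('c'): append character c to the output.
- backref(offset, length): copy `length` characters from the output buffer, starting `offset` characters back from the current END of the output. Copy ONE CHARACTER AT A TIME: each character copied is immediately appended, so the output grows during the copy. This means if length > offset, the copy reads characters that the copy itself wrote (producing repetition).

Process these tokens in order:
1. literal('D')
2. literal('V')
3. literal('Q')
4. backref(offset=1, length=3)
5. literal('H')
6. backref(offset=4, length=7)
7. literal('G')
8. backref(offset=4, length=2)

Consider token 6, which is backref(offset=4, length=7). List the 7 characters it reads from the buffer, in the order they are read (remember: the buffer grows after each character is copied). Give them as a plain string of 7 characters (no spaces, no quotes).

Token 1: literal('D'). Output: "D"
Token 2: literal('V'). Output: "DV"
Token 3: literal('Q'). Output: "DVQ"
Token 4: backref(off=1, len=3) (overlapping!). Copied 'QQQ' from pos 2. Output: "DVQQQQ"
Token 5: literal('H'). Output: "DVQQQQH"
Token 6: backref(off=4, len=7). Buffer before: "DVQQQQH" (len 7)
  byte 1: read out[3]='Q', append. Buffer now: "DVQQQQHQ"
  byte 2: read out[4]='Q', append. Buffer now: "DVQQQQHQQ"
  byte 3: read out[5]='Q', append. Buffer now: "DVQQQQHQQQ"
  byte 4: read out[6]='H', append. Buffer now: "DVQQQQHQQQH"
  byte 5: read out[7]='Q', append. Buffer now: "DVQQQQHQQQHQ"
  byte 6: read out[8]='Q', append. Buffer now: "DVQQQQHQQQHQQ"
  byte 7: read out[9]='Q', append. Buffer now: "DVQQQQHQQQHQQQ"

Answer: QQQHQQQ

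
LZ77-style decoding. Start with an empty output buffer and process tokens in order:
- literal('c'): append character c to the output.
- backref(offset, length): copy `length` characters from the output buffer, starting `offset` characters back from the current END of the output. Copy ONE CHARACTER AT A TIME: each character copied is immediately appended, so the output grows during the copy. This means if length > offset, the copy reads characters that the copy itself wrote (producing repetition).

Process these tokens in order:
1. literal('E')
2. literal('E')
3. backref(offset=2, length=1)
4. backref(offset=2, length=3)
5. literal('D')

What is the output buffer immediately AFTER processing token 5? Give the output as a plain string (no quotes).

Token 1: literal('E'). Output: "E"
Token 2: literal('E'). Output: "EE"
Token 3: backref(off=2, len=1). Copied 'E' from pos 0. Output: "EEE"
Token 4: backref(off=2, len=3) (overlapping!). Copied 'EEE' from pos 1. Output: "EEEEEE"
Token 5: literal('D'). Output: "EEEEEED"

Answer: EEEEEED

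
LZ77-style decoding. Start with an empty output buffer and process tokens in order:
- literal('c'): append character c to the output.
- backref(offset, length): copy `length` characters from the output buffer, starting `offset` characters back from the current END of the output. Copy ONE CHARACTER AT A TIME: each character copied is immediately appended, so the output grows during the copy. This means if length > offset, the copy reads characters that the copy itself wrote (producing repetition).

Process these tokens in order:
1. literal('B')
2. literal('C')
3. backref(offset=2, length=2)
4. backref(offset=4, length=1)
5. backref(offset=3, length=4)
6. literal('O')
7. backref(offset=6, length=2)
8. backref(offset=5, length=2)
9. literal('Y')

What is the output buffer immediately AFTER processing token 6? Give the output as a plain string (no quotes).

Token 1: literal('B'). Output: "B"
Token 2: literal('C'). Output: "BC"
Token 3: backref(off=2, len=2). Copied 'BC' from pos 0. Output: "BCBC"
Token 4: backref(off=4, len=1). Copied 'B' from pos 0. Output: "BCBCB"
Token 5: backref(off=3, len=4) (overlapping!). Copied 'BCBB' from pos 2. Output: "BCBCBBCBB"
Token 6: literal('O'). Output: "BCBCBBCBBO"

Answer: BCBCBBCBBO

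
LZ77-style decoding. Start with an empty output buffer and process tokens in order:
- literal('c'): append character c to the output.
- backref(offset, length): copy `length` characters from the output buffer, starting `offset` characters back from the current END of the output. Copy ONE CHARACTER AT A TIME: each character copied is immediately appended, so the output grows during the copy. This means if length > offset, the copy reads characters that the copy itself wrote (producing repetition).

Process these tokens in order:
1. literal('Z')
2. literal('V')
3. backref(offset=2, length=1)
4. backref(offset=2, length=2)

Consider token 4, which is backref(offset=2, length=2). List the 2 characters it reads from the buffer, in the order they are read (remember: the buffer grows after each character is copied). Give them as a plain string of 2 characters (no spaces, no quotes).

Answer: VZ

Derivation:
Token 1: literal('Z'). Output: "Z"
Token 2: literal('V'). Output: "ZV"
Token 3: backref(off=2, len=1). Copied 'Z' from pos 0. Output: "ZVZ"
Token 4: backref(off=2, len=2). Buffer before: "ZVZ" (len 3)
  byte 1: read out[1]='V', append. Buffer now: "ZVZV"
  byte 2: read out[2]='Z', append. Buffer now: "ZVZVZ"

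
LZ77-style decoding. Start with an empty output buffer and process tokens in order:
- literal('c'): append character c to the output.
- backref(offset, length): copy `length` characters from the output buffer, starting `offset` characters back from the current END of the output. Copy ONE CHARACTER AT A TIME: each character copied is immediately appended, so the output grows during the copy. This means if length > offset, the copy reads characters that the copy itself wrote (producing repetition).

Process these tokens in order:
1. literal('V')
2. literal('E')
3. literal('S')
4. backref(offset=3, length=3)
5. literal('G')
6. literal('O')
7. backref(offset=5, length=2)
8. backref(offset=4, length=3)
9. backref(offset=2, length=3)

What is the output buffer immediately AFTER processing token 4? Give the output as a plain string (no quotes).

Answer: VESVES

Derivation:
Token 1: literal('V'). Output: "V"
Token 2: literal('E'). Output: "VE"
Token 3: literal('S'). Output: "VES"
Token 4: backref(off=3, len=3). Copied 'VES' from pos 0. Output: "VESVES"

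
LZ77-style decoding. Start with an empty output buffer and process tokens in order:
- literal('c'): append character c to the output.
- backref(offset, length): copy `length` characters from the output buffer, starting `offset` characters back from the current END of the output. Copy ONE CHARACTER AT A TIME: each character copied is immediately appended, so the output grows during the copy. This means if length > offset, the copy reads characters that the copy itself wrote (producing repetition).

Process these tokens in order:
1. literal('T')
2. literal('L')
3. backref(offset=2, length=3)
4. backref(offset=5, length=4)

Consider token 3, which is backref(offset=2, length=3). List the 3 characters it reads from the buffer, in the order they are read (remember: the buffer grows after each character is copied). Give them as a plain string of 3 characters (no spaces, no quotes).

Answer: TLT

Derivation:
Token 1: literal('T'). Output: "T"
Token 2: literal('L'). Output: "TL"
Token 3: backref(off=2, len=3). Buffer before: "TL" (len 2)
  byte 1: read out[0]='T', append. Buffer now: "TLT"
  byte 2: read out[1]='L', append. Buffer now: "TLTL"
  byte 3: read out[2]='T', append. Buffer now: "TLTLT"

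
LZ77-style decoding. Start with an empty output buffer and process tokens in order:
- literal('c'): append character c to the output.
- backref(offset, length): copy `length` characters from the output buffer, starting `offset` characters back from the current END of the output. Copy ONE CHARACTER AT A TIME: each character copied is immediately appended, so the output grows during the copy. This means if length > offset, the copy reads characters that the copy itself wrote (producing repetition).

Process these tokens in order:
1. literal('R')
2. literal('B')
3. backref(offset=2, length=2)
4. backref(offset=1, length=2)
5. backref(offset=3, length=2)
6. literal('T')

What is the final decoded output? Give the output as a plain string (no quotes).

Answer: RBRBBBBBT

Derivation:
Token 1: literal('R'). Output: "R"
Token 2: literal('B'). Output: "RB"
Token 3: backref(off=2, len=2). Copied 'RB' from pos 0. Output: "RBRB"
Token 4: backref(off=1, len=2) (overlapping!). Copied 'BB' from pos 3. Output: "RBRBBB"
Token 5: backref(off=3, len=2). Copied 'BB' from pos 3. Output: "RBRBBBBB"
Token 6: literal('T'). Output: "RBRBBBBBT"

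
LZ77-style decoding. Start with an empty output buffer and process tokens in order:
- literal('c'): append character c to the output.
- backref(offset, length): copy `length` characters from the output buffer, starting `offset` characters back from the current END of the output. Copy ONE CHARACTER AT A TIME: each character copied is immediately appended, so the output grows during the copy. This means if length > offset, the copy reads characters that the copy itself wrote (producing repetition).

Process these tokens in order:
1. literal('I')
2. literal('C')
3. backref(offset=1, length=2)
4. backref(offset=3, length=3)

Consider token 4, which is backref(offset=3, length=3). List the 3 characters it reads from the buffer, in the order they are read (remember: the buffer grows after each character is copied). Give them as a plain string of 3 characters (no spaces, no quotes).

Answer: CCC

Derivation:
Token 1: literal('I'). Output: "I"
Token 2: literal('C'). Output: "IC"
Token 3: backref(off=1, len=2) (overlapping!). Copied 'CC' from pos 1. Output: "ICCC"
Token 4: backref(off=3, len=3). Buffer before: "ICCC" (len 4)
  byte 1: read out[1]='C', append. Buffer now: "ICCCC"
  byte 2: read out[2]='C', append. Buffer now: "ICCCCC"
  byte 3: read out[3]='C', append. Buffer now: "ICCCCCC"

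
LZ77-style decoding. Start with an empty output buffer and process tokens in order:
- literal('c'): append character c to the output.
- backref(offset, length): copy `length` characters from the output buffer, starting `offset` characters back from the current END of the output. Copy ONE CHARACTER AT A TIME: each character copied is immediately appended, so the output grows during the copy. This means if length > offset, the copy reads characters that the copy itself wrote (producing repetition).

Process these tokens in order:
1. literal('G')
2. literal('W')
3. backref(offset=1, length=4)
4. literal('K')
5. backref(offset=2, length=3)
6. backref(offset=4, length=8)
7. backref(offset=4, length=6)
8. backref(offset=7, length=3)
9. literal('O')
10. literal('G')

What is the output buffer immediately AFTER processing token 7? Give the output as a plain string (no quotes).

Answer: GWWWWWKWKWKWKWKWKWKWKWKW

Derivation:
Token 1: literal('G'). Output: "G"
Token 2: literal('W'). Output: "GW"
Token 3: backref(off=1, len=4) (overlapping!). Copied 'WWWW' from pos 1. Output: "GWWWWW"
Token 4: literal('K'). Output: "GWWWWWK"
Token 5: backref(off=2, len=3) (overlapping!). Copied 'WKW' from pos 5. Output: "GWWWWWKWKW"
Token 6: backref(off=4, len=8) (overlapping!). Copied 'KWKWKWKW' from pos 6. Output: "GWWWWWKWKWKWKWKWKW"
Token 7: backref(off=4, len=6) (overlapping!). Copied 'KWKWKW' from pos 14. Output: "GWWWWWKWKWKWKWKWKWKWKWKW"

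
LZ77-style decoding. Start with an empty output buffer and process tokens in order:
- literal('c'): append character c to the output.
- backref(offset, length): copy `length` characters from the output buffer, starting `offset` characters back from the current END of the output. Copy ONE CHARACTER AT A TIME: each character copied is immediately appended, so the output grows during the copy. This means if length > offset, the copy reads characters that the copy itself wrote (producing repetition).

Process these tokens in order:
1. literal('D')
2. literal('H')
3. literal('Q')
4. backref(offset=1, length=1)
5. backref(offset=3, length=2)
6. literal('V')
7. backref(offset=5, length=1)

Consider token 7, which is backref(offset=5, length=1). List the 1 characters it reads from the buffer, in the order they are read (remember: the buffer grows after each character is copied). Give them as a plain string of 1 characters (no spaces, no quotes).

Token 1: literal('D'). Output: "D"
Token 2: literal('H'). Output: "DH"
Token 3: literal('Q'). Output: "DHQ"
Token 4: backref(off=1, len=1). Copied 'Q' from pos 2. Output: "DHQQ"
Token 5: backref(off=3, len=2). Copied 'HQ' from pos 1. Output: "DHQQHQ"
Token 6: literal('V'). Output: "DHQQHQV"
Token 7: backref(off=5, len=1). Buffer before: "DHQQHQV" (len 7)
  byte 1: read out[2]='Q', append. Buffer now: "DHQQHQVQ"

Answer: Q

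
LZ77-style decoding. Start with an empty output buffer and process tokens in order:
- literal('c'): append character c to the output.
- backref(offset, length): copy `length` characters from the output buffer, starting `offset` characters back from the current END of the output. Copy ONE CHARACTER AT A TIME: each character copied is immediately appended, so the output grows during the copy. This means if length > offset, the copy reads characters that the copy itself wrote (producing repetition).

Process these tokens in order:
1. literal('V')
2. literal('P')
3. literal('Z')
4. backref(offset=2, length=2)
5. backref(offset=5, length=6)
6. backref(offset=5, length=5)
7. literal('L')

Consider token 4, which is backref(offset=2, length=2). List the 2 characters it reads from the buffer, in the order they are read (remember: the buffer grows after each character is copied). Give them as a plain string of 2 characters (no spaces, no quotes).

Answer: PZ

Derivation:
Token 1: literal('V'). Output: "V"
Token 2: literal('P'). Output: "VP"
Token 3: literal('Z'). Output: "VPZ"
Token 4: backref(off=2, len=2). Buffer before: "VPZ" (len 3)
  byte 1: read out[1]='P', append. Buffer now: "VPZP"
  byte 2: read out[2]='Z', append. Buffer now: "VPZPZ"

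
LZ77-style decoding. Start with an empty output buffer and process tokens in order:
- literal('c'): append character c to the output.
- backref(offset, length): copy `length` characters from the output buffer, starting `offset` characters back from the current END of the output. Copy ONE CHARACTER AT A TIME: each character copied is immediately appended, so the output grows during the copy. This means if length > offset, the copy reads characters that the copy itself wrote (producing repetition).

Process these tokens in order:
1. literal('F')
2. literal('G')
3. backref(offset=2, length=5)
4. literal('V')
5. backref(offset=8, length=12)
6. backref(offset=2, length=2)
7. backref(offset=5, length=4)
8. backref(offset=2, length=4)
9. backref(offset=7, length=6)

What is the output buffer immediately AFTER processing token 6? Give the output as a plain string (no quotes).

Answer: FGFGFGFVFGFGFGFVFGFGFG

Derivation:
Token 1: literal('F'). Output: "F"
Token 2: literal('G'). Output: "FG"
Token 3: backref(off=2, len=5) (overlapping!). Copied 'FGFGF' from pos 0. Output: "FGFGFGF"
Token 4: literal('V'). Output: "FGFGFGFV"
Token 5: backref(off=8, len=12) (overlapping!). Copied 'FGFGFGFVFGFG' from pos 0. Output: "FGFGFGFVFGFGFGFVFGFG"
Token 6: backref(off=2, len=2). Copied 'FG' from pos 18. Output: "FGFGFGFVFGFGFGFVFGFGFG"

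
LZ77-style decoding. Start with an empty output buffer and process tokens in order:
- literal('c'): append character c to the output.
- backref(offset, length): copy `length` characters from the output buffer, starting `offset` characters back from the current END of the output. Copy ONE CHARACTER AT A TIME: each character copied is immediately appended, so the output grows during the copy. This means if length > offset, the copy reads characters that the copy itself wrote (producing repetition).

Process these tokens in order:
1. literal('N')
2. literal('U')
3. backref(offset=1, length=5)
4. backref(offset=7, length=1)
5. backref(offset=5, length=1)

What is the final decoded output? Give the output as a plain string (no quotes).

Answer: NUUUUUUNU

Derivation:
Token 1: literal('N'). Output: "N"
Token 2: literal('U'). Output: "NU"
Token 3: backref(off=1, len=5) (overlapping!). Copied 'UUUUU' from pos 1. Output: "NUUUUUU"
Token 4: backref(off=7, len=1). Copied 'N' from pos 0. Output: "NUUUUUUN"
Token 5: backref(off=5, len=1). Copied 'U' from pos 3. Output: "NUUUUUUNU"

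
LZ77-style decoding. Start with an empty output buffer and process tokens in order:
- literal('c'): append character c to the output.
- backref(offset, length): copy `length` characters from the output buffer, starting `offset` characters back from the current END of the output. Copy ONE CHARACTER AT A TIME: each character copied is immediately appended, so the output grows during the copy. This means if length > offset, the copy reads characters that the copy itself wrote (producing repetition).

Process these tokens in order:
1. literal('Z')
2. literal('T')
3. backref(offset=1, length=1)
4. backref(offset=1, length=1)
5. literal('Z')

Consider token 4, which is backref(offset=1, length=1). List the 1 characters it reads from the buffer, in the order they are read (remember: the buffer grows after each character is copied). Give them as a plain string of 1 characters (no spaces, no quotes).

Answer: T

Derivation:
Token 1: literal('Z'). Output: "Z"
Token 2: literal('T'). Output: "ZT"
Token 3: backref(off=1, len=1). Copied 'T' from pos 1. Output: "ZTT"
Token 4: backref(off=1, len=1). Buffer before: "ZTT" (len 3)
  byte 1: read out[2]='T', append. Buffer now: "ZTTT"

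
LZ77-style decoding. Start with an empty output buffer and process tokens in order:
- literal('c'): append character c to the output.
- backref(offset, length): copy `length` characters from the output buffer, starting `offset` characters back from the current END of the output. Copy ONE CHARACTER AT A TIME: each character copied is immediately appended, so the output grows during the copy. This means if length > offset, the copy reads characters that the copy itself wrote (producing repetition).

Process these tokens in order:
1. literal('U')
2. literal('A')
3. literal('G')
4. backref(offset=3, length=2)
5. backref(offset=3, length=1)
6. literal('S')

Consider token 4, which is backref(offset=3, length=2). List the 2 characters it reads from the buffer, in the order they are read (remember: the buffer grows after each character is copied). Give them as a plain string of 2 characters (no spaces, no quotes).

Answer: UA

Derivation:
Token 1: literal('U'). Output: "U"
Token 2: literal('A'). Output: "UA"
Token 3: literal('G'). Output: "UAG"
Token 4: backref(off=3, len=2). Buffer before: "UAG" (len 3)
  byte 1: read out[0]='U', append. Buffer now: "UAGU"
  byte 2: read out[1]='A', append. Buffer now: "UAGUA"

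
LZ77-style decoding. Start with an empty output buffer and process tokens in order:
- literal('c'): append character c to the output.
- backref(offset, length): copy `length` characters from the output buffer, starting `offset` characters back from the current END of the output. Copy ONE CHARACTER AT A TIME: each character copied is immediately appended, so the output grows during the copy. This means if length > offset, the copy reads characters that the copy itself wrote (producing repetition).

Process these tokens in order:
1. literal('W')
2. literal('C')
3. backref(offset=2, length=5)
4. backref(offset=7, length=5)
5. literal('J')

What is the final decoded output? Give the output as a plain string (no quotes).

Token 1: literal('W'). Output: "W"
Token 2: literal('C'). Output: "WC"
Token 3: backref(off=2, len=5) (overlapping!). Copied 'WCWCW' from pos 0. Output: "WCWCWCW"
Token 4: backref(off=7, len=5). Copied 'WCWCW' from pos 0. Output: "WCWCWCWWCWCW"
Token 5: literal('J'). Output: "WCWCWCWWCWCWJ"

Answer: WCWCWCWWCWCWJ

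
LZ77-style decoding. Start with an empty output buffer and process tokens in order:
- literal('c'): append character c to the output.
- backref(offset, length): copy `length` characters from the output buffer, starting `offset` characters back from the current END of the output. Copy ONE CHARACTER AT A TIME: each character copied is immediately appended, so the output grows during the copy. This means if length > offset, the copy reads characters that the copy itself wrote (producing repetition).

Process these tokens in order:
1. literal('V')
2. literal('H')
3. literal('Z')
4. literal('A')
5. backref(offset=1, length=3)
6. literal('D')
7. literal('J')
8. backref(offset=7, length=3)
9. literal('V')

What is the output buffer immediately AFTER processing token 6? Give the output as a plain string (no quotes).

Answer: VHZAAAAD

Derivation:
Token 1: literal('V'). Output: "V"
Token 2: literal('H'). Output: "VH"
Token 3: literal('Z'). Output: "VHZ"
Token 4: literal('A'). Output: "VHZA"
Token 5: backref(off=1, len=3) (overlapping!). Copied 'AAA' from pos 3. Output: "VHZAAAA"
Token 6: literal('D'). Output: "VHZAAAAD"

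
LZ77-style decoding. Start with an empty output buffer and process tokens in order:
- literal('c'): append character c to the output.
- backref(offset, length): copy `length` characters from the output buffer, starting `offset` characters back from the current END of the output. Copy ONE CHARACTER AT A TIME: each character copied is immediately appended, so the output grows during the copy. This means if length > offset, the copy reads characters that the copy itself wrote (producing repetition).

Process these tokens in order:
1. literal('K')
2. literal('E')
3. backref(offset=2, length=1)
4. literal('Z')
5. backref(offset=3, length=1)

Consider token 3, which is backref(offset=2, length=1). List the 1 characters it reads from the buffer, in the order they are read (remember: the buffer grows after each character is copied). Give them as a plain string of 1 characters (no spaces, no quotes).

Answer: K

Derivation:
Token 1: literal('K'). Output: "K"
Token 2: literal('E'). Output: "KE"
Token 3: backref(off=2, len=1). Buffer before: "KE" (len 2)
  byte 1: read out[0]='K', append. Buffer now: "KEK"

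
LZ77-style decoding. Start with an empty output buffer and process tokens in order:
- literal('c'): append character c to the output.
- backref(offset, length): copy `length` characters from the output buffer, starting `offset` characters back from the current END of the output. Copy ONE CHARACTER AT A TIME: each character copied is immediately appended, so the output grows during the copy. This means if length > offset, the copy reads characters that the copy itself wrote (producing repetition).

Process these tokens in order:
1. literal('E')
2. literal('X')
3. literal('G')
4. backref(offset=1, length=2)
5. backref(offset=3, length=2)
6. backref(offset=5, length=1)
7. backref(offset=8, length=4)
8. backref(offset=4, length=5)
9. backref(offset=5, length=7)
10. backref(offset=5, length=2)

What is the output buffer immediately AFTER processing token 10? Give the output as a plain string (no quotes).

Answer: EXGGGGGGEXGGEXGGEEXGGEEXGG

Derivation:
Token 1: literal('E'). Output: "E"
Token 2: literal('X'). Output: "EX"
Token 3: literal('G'). Output: "EXG"
Token 4: backref(off=1, len=2) (overlapping!). Copied 'GG' from pos 2. Output: "EXGGG"
Token 5: backref(off=3, len=2). Copied 'GG' from pos 2. Output: "EXGGGGG"
Token 6: backref(off=5, len=1). Copied 'G' from pos 2. Output: "EXGGGGGG"
Token 7: backref(off=8, len=4). Copied 'EXGG' from pos 0. Output: "EXGGGGGGEXGG"
Token 8: backref(off=4, len=5) (overlapping!). Copied 'EXGGE' from pos 8. Output: "EXGGGGGGEXGGEXGGE"
Token 9: backref(off=5, len=7) (overlapping!). Copied 'EXGGEEX' from pos 12. Output: "EXGGGGGGEXGGEXGGEEXGGEEX"
Token 10: backref(off=5, len=2). Copied 'GG' from pos 19. Output: "EXGGGGGGEXGGEXGGEEXGGEEXGG"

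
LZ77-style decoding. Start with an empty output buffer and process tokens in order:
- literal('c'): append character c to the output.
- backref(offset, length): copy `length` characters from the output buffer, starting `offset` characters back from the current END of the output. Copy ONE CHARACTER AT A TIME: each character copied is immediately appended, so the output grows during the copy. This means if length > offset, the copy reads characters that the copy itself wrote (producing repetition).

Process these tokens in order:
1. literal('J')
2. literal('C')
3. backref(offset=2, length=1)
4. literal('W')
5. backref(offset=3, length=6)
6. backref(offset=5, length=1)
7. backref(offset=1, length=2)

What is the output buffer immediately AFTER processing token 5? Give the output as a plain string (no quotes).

Answer: JCJWCJWCJW

Derivation:
Token 1: literal('J'). Output: "J"
Token 2: literal('C'). Output: "JC"
Token 3: backref(off=2, len=1). Copied 'J' from pos 0. Output: "JCJ"
Token 4: literal('W'). Output: "JCJW"
Token 5: backref(off=3, len=6) (overlapping!). Copied 'CJWCJW' from pos 1. Output: "JCJWCJWCJW"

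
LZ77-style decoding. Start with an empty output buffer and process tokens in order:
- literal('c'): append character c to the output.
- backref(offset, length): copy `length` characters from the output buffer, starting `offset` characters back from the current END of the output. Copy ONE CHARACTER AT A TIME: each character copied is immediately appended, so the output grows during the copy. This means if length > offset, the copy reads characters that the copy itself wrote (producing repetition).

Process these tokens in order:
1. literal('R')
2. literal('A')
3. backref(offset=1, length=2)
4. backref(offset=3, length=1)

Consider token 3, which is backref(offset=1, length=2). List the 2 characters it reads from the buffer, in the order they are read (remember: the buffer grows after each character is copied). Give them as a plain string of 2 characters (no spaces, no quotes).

Token 1: literal('R'). Output: "R"
Token 2: literal('A'). Output: "RA"
Token 3: backref(off=1, len=2). Buffer before: "RA" (len 2)
  byte 1: read out[1]='A', append. Buffer now: "RAA"
  byte 2: read out[2]='A', append. Buffer now: "RAAA"

Answer: AA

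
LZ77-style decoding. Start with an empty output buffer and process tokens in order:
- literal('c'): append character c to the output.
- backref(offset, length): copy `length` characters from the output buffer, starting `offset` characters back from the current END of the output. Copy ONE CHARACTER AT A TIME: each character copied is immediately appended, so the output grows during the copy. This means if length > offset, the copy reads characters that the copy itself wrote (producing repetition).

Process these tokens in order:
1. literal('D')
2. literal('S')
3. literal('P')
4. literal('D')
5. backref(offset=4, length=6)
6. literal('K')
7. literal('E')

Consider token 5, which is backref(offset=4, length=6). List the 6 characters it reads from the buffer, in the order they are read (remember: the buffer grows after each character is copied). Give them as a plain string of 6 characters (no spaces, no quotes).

Token 1: literal('D'). Output: "D"
Token 2: literal('S'). Output: "DS"
Token 3: literal('P'). Output: "DSP"
Token 4: literal('D'). Output: "DSPD"
Token 5: backref(off=4, len=6). Buffer before: "DSPD" (len 4)
  byte 1: read out[0]='D', append. Buffer now: "DSPDD"
  byte 2: read out[1]='S', append. Buffer now: "DSPDDS"
  byte 3: read out[2]='P', append. Buffer now: "DSPDDSP"
  byte 4: read out[3]='D', append. Buffer now: "DSPDDSPD"
  byte 5: read out[4]='D', append. Buffer now: "DSPDDSPDD"
  byte 6: read out[5]='S', append. Buffer now: "DSPDDSPDDS"

Answer: DSPDDS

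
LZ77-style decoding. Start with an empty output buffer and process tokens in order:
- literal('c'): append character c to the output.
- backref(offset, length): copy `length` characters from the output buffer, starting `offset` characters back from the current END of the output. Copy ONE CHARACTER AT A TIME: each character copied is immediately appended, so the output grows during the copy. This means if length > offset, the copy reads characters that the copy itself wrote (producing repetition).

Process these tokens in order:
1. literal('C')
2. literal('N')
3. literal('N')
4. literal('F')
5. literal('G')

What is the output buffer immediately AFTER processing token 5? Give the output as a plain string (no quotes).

Token 1: literal('C'). Output: "C"
Token 2: literal('N'). Output: "CN"
Token 3: literal('N'). Output: "CNN"
Token 4: literal('F'). Output: "CNNF"
Token 5: literal('G'). Output: "CNNFG"

Answer: CNNFG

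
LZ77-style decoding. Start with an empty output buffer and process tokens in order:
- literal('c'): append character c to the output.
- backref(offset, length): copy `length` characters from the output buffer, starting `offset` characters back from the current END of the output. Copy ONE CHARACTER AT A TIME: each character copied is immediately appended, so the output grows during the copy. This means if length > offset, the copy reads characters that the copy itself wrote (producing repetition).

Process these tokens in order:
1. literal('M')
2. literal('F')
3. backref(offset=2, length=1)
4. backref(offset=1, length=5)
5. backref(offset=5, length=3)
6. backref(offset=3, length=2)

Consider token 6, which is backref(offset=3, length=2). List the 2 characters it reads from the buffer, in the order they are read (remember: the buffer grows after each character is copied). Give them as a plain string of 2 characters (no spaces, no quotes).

Token 1: literal('M'). Output: "M"
Token 2: literal('F'). Output: "MF"
Token 3: backref(off=2, len=1). Copied 'M' from pos 0. Output: "MFM"
Token 4: backref(off=1, len=5) (overlapping!). Copied 'MMMMM' from pos 2. Output: "MFMMMMMM"
Token 5: backref(off=5, len=3). Copied 'MMM' from pos 3. Output: "MFMMMMMMMMM"
Token 6: backref(off=3, len=2). Buffer before: "MFMMMMMMMMM" (len 11)
  byte 1: read out[8]='M', append. Buffer now: "MFMMMMMMMMMM"
  byte 2: read out[9]='M', append. Buffer now: "MFMMMMMMMMMMM"

Answer: MM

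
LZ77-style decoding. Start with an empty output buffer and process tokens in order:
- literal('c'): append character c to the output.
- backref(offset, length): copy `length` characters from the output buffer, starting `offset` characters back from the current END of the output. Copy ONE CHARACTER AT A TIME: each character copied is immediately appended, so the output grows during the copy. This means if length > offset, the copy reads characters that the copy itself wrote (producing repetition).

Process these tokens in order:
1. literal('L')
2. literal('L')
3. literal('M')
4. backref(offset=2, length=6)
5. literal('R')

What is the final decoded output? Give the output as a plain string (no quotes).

Token 1: literal('L'). Output: "L"
Token 2: literal('L'). Output: "LL"
Token 3: literal('M'). Output: "LLM"
Token 4: backref(off=2, len=6) (overlapping!). Copied 'LMLMLM' from pos 1. Output: "LLMLMLMLM"
Token 5: literal('R'). Output: "LLMLMLMLMR"

Answer: LLMLMLMLMR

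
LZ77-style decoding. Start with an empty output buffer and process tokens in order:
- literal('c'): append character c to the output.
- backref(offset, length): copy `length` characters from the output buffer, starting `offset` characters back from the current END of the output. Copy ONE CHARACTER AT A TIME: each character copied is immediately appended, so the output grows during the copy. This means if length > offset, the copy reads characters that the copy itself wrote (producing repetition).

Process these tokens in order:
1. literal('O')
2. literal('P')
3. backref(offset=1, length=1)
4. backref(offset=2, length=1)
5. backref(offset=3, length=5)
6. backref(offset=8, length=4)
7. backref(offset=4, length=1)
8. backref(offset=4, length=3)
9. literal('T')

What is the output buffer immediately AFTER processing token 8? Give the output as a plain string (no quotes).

Answer: OPPPPPPPPPPPPPPPP

Derivation:
Token 1: literal('O'). Output: "O"
Token 2: literal('P'). Output: "OP"
Token 3: backref(off=1, len=1). Copied 'P' from pos 1. Output: "OPP"
Token 4: backref(off=2, len=1). Copied 'P' from pos 1. Output: "OPPP"
Token 5: backref(off=3, len=5) (overlapping!). Copied 'PPPPP' from pos 1. Output: "OPPPPPPPP"
Token 6: backref(off=8, len=4). Copied 'PPPP' from pos 1. Output: "OPPPPPPPPPPPP"
Token 7: backref(off=4, len=1). Copied 'P' from pos 9. Output: "OPPPPPPPPPPPPP"
Token 8: backref(off=4, len=3). Copied 'PPP' from pos 10. Output: "OPPPPPPPPPPPPPPPP"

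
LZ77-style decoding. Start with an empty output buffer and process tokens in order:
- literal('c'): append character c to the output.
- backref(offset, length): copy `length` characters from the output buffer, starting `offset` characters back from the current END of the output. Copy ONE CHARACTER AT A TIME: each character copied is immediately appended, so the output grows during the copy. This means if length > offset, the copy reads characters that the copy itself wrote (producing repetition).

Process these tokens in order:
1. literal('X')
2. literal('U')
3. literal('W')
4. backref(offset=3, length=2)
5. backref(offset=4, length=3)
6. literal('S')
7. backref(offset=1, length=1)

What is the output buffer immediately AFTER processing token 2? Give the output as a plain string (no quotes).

Answer: XU

Derivation:
Token 1: literal('X'). Output: "X"
Token 2: literal('U'). Output: "XU"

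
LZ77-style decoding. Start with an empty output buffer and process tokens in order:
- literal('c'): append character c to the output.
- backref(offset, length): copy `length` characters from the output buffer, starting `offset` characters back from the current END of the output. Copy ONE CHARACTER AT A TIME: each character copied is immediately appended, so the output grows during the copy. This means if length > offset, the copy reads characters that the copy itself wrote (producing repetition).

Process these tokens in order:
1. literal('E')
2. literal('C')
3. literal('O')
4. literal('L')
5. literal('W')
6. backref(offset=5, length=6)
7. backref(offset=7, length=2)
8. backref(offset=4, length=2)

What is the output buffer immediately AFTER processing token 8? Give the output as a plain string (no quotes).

Answer: ECOLWECOLWEWEWE

Derivation:
Token 1: literal('E'). Output: "E"
Token 2: literal('C'). Output: "EC"
Token 3: literal('O'). Output: "ECO"
Token 4: literal('L'). Output: "ECOL"
Token 5: literal('W'). Output: "ECOLW"
Token 6: backref(off=5, len=6) (overlapping!). Copied 'ECOLWE' from pos 0. Output: "ECOLWECOLWE"
Token 7: backref(off=7, len=2). Copied 'WE' from pos 4. Output: "ECOLWECOLWEWE"
Token 8: backref(off=4, len=2). Copied 'WE' from pos 9. Output: "ECOLWECOLWEWEWE"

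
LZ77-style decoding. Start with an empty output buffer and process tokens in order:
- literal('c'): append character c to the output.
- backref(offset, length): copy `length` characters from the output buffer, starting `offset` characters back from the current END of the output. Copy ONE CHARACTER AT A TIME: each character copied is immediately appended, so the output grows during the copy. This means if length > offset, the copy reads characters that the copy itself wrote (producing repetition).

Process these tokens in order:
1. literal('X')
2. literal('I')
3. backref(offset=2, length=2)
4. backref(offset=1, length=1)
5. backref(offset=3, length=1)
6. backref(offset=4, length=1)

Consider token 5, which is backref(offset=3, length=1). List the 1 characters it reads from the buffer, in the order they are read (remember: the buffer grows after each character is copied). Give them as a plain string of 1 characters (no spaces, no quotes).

Answer: X

Derivation:
Token 1: literal('X'). Output: "X"
Token 2: literal('I'). Output: "XI"
Token 3: backref(off=2, len=2). Copied 'XI' from pos 0. Output: "XIXI"
Token 4: backref(off=1, len=1). Copied 'I' from pos 3. Output: "XIXII"
Token 5: backref(off=3, len=1). Buffer before: "XIXII" (len 5)
  byte 1: read out[2]='X', append. Buffer now: "XIXIIX"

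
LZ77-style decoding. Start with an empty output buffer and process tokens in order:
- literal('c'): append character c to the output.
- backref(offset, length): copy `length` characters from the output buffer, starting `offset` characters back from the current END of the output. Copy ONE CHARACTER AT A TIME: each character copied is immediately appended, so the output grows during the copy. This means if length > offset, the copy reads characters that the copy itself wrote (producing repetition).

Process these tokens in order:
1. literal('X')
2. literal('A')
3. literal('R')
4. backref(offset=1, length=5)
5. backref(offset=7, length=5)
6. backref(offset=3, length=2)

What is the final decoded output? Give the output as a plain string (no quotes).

Answer: XARRRRRRARRRRRR

Derivation:
Token 1: literal('X'). Output: "X"
Token 2: literal('A'). Output: "XA"
Token 3: literal('R'). Output: "XAR"
Token 4: backref(off=1, len=5) (overlapping!). Copied 'RRRRR' from pos 2. Output: "XARRRRRR"
Token 5: backref(off=7, len=5). Copied 'ARRRR' from pos 1. Output: "XARRRRRRARRRR"
Token 6: backref(off=3, len=2). Copied 'RR' from pos 10. Output: "XARRRRRRARRRRRR"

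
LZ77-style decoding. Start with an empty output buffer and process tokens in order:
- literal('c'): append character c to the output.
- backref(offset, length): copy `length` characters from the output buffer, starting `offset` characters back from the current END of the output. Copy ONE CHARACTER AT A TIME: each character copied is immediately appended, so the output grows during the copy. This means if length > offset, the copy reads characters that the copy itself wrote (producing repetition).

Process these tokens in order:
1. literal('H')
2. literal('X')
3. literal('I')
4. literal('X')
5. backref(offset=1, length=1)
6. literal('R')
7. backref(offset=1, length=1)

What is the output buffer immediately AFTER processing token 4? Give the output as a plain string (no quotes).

Answer: HXIX

Derivation:
Token 1: literal('H'). Output: "H"
Token 2: literal('X'). Output: "HX"
Token 3: literal('I'). Output: "HXI"
Token 4: literal('X'). Output: "HXIX"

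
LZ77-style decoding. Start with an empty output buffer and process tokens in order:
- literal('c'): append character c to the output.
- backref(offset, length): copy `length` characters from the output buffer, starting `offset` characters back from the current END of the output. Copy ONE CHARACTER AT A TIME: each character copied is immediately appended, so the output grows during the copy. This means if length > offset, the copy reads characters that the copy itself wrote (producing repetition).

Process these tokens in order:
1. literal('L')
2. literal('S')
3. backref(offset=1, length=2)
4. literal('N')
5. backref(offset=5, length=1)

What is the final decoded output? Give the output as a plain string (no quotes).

Answer: LSSSNL

Derivation:
Token 1: literal('L'). Output: "L"
Token 2: literal('S'). Output: "LS"
Token 3: backref(off=1, len=2) (overlapping!). Copied 'SS' from pos 1. Output: "LSSS"
Token 4: literal('N'). Output: "LSSSN"
Token 5: backref(off=5, len=1). Copied 'L' from pos 0. Output: "LSSSNL"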